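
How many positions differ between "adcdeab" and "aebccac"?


Comparing "adcdeab" and "aebccac" position by position:
  Position 0: 'a' vs 'a' => same
  Position 1: 'd' vs 'e' => DIFFER
  Position 2: 'c' vs 'b' => DIFFER
  Position 3: 'd' vs 'c' => DIFFER
  Position 4: 'e' vs 'c' => DIFFER
  Position 5: 'a' vs 'a' => same
  Position 6: 'b' vs 'c' => DIFFER
Positions that differ: 5

5


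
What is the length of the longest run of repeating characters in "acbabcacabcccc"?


Input: "acbabcacabcccc"
Scanning for longest run:
  Position 1 ('c'): new char, reset run to 1
  Position 2 ('b'): new char, reset run to 1
  Position 3 ('a'): new char, reset run to 1
  Position 4 ('b'): new char, reset run to 1
  Position 5 ('c'): new char, reset run to 1
  Position 6 ('a'): new char, reset run to 1
  Position 7 ('c'): new char, reset run to 1
  Position 8 ('a'): new char, reset run to 1
  Position 9 ('b'): new char, reset run to 1
  Position 10 ('c'): new char, reset run to 1
  Position 11 ('c'): continues run of 'c', length=2
  Position 12 ('c'): continues run of 'c', length=3
  Position 13 ('c'): continues run of 'c', length=4
Longest run: 'c' with length 4

4


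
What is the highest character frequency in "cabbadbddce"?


Input: cabbadbddce
Character counts:
  'a': 2
  'b': 3
  'c': 2
  'd': 3
  'e': 1
Maximum frequency: 3

3


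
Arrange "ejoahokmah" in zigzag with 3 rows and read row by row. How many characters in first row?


Zigzag "ejoahokmah" into 3 rows:
Placing characters:
  'e' => row 0
  'j' => row 1
  'o' => row 2
  'a' => row 1
  'h' => row 0
  'o' => row 1
  'k' => row 2
  'm' => row 1
  'a' => row 0
  'h' => row 1
Rows:
  Row 0: "eha"
  Row 1: "jaomh"
  Row 2: "ok"
First row length: 3

3


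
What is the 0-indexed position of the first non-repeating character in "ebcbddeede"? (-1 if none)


Input: ebcbddeede
Character frequencies:
  'b': 2
  'c': 1
  'd': 3
  'e': 4
Scanning left to right for freq == 1:
  Position 0 ('e'): freq=4, skip
  Position 1 ('b'): freq=2, skip
  Position 2 ('c'): unique! => answer = 2

2


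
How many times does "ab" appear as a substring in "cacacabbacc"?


Searching for "ab" in "cacacabbacc"
Scanning each position:
  Position 0: "ca" => no
  Position 1: "ac" => no
  Position 2: "ca" => no
  Position 3: "ac" => no
  Position 4: "ca" => no
  Position 5: "ab" => MATCH
  Position 6: "bb" => no
  Position 7: "ba" => no
  Position 8: "ac" => no
  Position 9: "cc" => no
Total occurrences: 1

1


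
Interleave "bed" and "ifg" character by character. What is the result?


Interleaving "bed" and "ifg":
  Position 0: 'b' from first, 'i' from second => "bi"
  Position 1: 'e' from first, 'f' from second => "ef"
  Position 2: 'd' from first, 'g' from second => "dg"
Result: biefdg

biefdg


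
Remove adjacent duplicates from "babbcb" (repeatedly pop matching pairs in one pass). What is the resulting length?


Input: babbcb
Stack-based adjacent duplicate removal:
  Read 'b': push. Stack: b
  Read 'a': push. Stack: ba
  Read 'b': push. Stack: bab
  Read 'b': matches stack top 'b' => pop. Stack: ba
  Read 'c': push. Stack: bac
  Read 'b': push. Stack: bacb
Final stack: "bacb" (length 4)

4


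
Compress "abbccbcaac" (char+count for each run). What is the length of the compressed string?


Input: abbccbcaac
Runs:
  'a' x 1 => "a1"
  'b' x 2 => "b2"
  'c' x 2 => "c2"
  'b' x 1 => "b1"
  'c' x 1 => "c1"
  'a' x 2 => "a2"
  'c' x 1 => "c1"
Compressed: "a1b2c2b1c1a2c1"
Compressed length: 14

14


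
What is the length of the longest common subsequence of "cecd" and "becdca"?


LCS of "cecd" and "becdca"
DP table:
           b    e    c    d    c    a
      0    0    0    0    0    0    0
  c   0    0    0    1    1    1    1
  e   0    0    1    1    1    1    1
  c   0    0    1    2    2    2    2
  d   0    0    1    2    3    3    3
LCS length = dp[4][6] = 3

3


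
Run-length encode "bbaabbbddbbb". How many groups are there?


Input: bbaabbbddbbb
Scanning for consecutive runs:
  Group 1: 'b' x 2 (positions 0-1)
  Group 2: 'a' x 2 (positions 2-3)
  Group 3: 'b' x 3 (positions 4-6)
  Group 4: 'd' x 2 (positions 7-8)
  Group 5: 'b' x 3 (positions 9-11)
Total groups: 5

5


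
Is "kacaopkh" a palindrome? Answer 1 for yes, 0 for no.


Input: kacaopkh
Reversed: hkpoacak
  Compare pos 0 ('k') with pos 7 ('h'): MISMATCH
  Compare pos 1 ('a') with pos 6 ('k'): MISMATCH
  Compare pos 2 ('c') with pos 5 ('p'): MISMATCH
  Compare pos 3 ('a') with pos 4 ('o'): MISMATCH
Result: not a palindrome

0


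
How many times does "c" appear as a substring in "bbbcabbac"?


Searching for "c" in "bbbcabbac"
Scanning each position:
  Position 0: "b" => no
  Position 1: "b" => no
  Position 2: "b" => no
  Position 3: "c" => MATCH
  Position 4: "a" => no
  Position 5: "b" => no
  Position 6: "b" => no
  Position 7: "a" => no
  Position 8: "c" => MATCH
Total occurrences: 2

2


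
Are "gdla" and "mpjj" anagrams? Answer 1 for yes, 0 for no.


Strings: "gdla", "mpjj"
Sorted first:  adgl
Sorted second: jjmp
Differ at position 0: 'a' vs 'j' => not anagrams

0


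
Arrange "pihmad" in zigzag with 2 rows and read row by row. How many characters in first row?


Zigzag "pihmad" into 2 rows:
Placing characters:
  'p' => row 0
  'i' => row 1
  'h' => row 0
  'm' => row 1
  'a' => row 0
  'd' => row 1
Rows:
  Row 0: "pha"
  Row 1: "imd"
First row length: 3

3


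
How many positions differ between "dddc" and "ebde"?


Comparing "dddc" and "ebde" position by position:
  Position 0: 'd' vs 'e' => DIFFER
  Position 1: 'd' vs 'b' => DIFFER
  Position 2: 'd' vs 'd' => same
  Position 3: 'c' vs 'e' => DIFFER
Positions that differ: 3

3


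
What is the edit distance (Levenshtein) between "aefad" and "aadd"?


Computing edit distance: "aefad" -> "aadd"
DP table:
           a    a    d    d
      0    1    2    3    4
  a   1    0    1    2    3
  e   2    1    1    2    3
  f   3    2    2    2    3
  a   4    3    2    3    3
  d   5    4    3    2    3
Edit distance = dp[5][4] = 3

3


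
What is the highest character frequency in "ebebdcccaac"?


Input: ebebdcccaac
Character counts:
  'a': 2
  'b': 2
  'c': 4
  'd': 1
  'e': 2
Maximum frequency: 4

4


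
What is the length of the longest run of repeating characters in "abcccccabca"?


Input: "abcccccabca"
Scanning for longest run:
  Position 1 ('b'): new char, reset run to 1
  Position 2 ('c'): new char, reset run to 1
  Position 3 ('c'): continues run of 'c', length=2
  Position 4 ('c'): continues run of 'c', length=3
  Position 5 ('c'): continues run of 'c', length=4
  Position 6 ('c'): continues run of 'c', length=5
  Position 7 ('a'): new char, reset run to 1
  Position 8 ('b'): new char, reset run to 1
  Position 9 ('c'): new char, reset run to 1
  Position 10 ('a'): new char, reset run to 1
Longest run: 'c' with length 5

5


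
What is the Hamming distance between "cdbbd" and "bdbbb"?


Comparing "cdbbd" and "bdbbb" position by position:
  Position 0: 'c' vs 'b' => differ
  Position 1: 'd' vs 'd' => same
  Position 2: 'b' vs 'b' => same
  Position 3: 'b' vs 'b' => same
  Position 4: 'd' vs 'b' => differ
Total differences (Hamming distance): 2

2


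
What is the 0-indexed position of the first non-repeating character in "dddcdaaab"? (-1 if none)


Input: dddcdaaab
Character frequencies:
  'a': 3
  'b': 1
  'c': 1
  'd': 4
Scanning left to right for freq == 1:
  Position 0 ('d'): freq=4, skip
  Position 1 ('d'): freq=4, skip
  Position 2 ('d'): freq=4, skip
  Position 3 ('c'): unique! => answer = 3

3


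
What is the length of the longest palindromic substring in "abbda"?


Input: "abbda"
Checking substrings for palindromes:
  [1:3] "bb" (len 2) => palindrome
Longest palindromic substring: "bb" with length 2

2


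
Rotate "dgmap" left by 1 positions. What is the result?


Input: "dgmap", rotate left by 1
First 1 characters: "d"
Remaining characters: "gmap"
Concatenate remaining + first: "gmap" + "d" = "gmapd"

gmapd


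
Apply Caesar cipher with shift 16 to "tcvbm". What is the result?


Caesar cipher: shift "tcvbm" by 16
  't' (pos 19) + 16 = pos 9 = 'j'
  'c' (pos 2) + 16 = pos 18 = 's'
  'v' (pos 21) + 16 = pos 11 = 'l'
  'b' (pos 1) + 16 = pos 17 = 'r'
  'm' (pos 12) + 16 = pos 2 = 'c'
Result: jslrc

jslrc


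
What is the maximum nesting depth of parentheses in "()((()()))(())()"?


Input: "()((()()))(())()"
Tracking depth:
  Position 0 '(': depth becomes 1
  Position 1 ')': depth becomes 0
  Position 2 '(': depth becomes 1
  Position 3 '(': depth becomes 2
  Position 4 '(': depth becomes 3
  Position 5 ')': depth becomes 2
  Position 6 '(': depth becomes 3
  Position 7 ')': depth becomes 2
  Position 8 ')': depth becomes 1
  Position 9 ')': depth becomes 0
  Position 10 '(': depth becomes 1
  Position 11 '(': depth becomes 2
  Position 12 ')': depth becomes 1
  Position 13 ')': depth becomes 0
  Position 14 '(': depth becomes 1
  Position 15 ')': depth becomes 0
Maximum depth reached: 3

3


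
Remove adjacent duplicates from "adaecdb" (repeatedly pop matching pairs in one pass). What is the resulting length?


Input: adaecdb
Stack-based adjacent duplicate removal:
  Read 'a': push. Stack: a
  Read 'd': push. Stack: ad
  Read 'a': push. Stack: ada
  Read 'e': push. Stack: adae
  Read 'c': push. Stack: adaec
  Read 'd': push. Stack: adaecd
  Read 'b': push. Stack: adaecdb
Final stack: "adaecdb" (length 7)

7


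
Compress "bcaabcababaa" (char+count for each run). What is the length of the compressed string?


Input: bcaabcababaa
Runs:
  'b' x 1 => "b1"
  'c' x 1 => "c1"
  'a' x 2 => "a2"
  'b' x 1 => "b1"
  'c' x 1 => "c1"
  'a' x 1 => "a1"
  'b' x 1 => "b1"
  'a' x 1 => "a1"
  'b' x 1 => "b1"
  'a' x 2 => "a2"
Compressed: "b1c1a2b1c1a1b1a1b1a2"
Compressed length: 20

20


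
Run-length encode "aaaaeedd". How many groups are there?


Input: aaaaeedd
Scanning for consecutive runs:
  Group 1: 'a' x 4 (positions 0-3)
  Group 2: 'e' x 2 (positions 4-5)
  Group 3: 'd' x 2 (positions 6-7)
Total groups: 3

3


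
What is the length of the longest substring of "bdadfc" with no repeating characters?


Input: "bdadfc"
Sliding window (track last position of each char):
  Position 0 ('b'): window [0,0] length 1 -- new best
  Position 1 ('d'): window [0,1] length 2 -- new best
  Position 2 ('a'): window [0,2] length 3 -- new best
  Position 3 ('d'): repeat (last at 1), move window start to 2
  Position 3 ('d'): window [2,3] length 2
  Position 4 ('f'): window [2,4] length 3
  Position 5 ('c'): window [2,5] length 4 -- new best
Longest substring with no repeats: "adfc" with length 4

4


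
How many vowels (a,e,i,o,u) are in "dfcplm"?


Input: dfcplm
Checking each character:
  'd' at position 0: consonant
  'f' at position 1: consonant
  'c' at position 2: consonant
  'p' at position 3: consonant
  'l' at position 4: consonant
  'm' at position 5: consonant
Total vowels: 0

0


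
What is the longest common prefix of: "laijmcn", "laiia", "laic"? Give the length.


Words: laijmcn, laiia, laic
  Position 0: all 'l' => match
  Position 1: all 'a' => match
  Position 2: all 'i' => match
  Position 3: ('j', 'i', 'c') => mismatch, stop
LCP = "lai" (length 3)

3


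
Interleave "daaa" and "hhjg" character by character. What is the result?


Interleaving "daaa" and "hhjg":
  Position 0: 'd' from first, 'h' from second => "dh"
  Position 1: 'a' from first, 'h' from second => "ah"
  Position 2: 'a' from first, 'j' from second => "aj"
  Position 3: 'a' from first, 'g' from second => "ag"
Result: dhahajag

dhahajag


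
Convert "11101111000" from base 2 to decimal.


Input: "11101111000" in base 2
Positional expansion:
  Digit '1' (value 1) x 2^10 = 1024
  Digit '1' (value 1) x 2^9 = 512
  Digit '1' (value 1) x 2^8 = 256
  Digit '0' (value 0) x 2^7 = 0
  Digit '1' (value 1) x 2^6 = 64
  Digit '1' (value 1) x 2^5 = 32
  Digit '1' (value 1) x 2^4 = 16
  Digit '1' (value 1) x 2^3 = 8
  Digit '0' (value 0) x 2^2 = 0
  Digit '0' (value 0) x 2^1 = 0
  Digit '0' (value 0) x 2^0 = 0
Sum = 1912

1912


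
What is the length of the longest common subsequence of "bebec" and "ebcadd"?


LCS of "bebec" and "ebcadd"
DP table:
           e    b    c    a    d    d
      0    0    0    0    0    0    0
  b   0    0    1    1    1    1    1
  e   0    1    1    1    1    1    1
  b   0    1    2    2    2    2    2
  e   0    1    2    2    2    2    2
  c   0    1    2    3    3    3    3
LCS length = dp[5][6] = 3

3


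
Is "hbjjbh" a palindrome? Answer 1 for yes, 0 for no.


Input: hbjjbh
Reversed: hbjjbh
  Compare pos 0 ('h') with pos 5 ('h'): match
  Compare pos 1 ('b') with pos 4 ('b'): match
  Compare pos 2 ('j') with pos 3 ('j'): match
Result: palindrome

1


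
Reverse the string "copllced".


Input: copllced
Reading characters right to left:
  Position 7: 'd'
  Position 6: 'e'
  Position 5: 'c'
  Position 4: 'l'
  Position 3: 'l'
  Position 2: 'p'
  Position 1: 'o'
  Position 0: 'c'
Reversed: decllpoc

decllpoc


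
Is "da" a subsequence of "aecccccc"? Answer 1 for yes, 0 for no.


Check if "da" is a subsequence of "aecccccc"
Greedy scan:
  Position 0 ('a'): no match needed
  Position 1 ('e'): no match needed
  Position 2 ('c'): no match needed
  Position 3 ('c'): no match needed
  Position 4 ('c'): no match needed
  Position 5 ('c'): no match needed
  Position 6 ('c'): no match needed
  Position 7 ('c'): no match needed
Only matched 0/2 characters => not a subsequence

0


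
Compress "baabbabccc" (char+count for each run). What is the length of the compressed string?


Input: baabbabccc
Runs:
  'b' x 1 => "b1"
  'a' x 2 => "a2"
  'b' x 2 => "b2"
  'a' x 1 => "a1"
  'b' x 1 => "b1"
  'c' x 3 => "c3"
Compressed: "b1a2b2a1b1c3"
Compressed length: 12

12


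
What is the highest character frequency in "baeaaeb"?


Input: baeaaeb
Character counts:
  'a': 3
  'b': 2
  'e': 2
Maximum frequency: 3

3


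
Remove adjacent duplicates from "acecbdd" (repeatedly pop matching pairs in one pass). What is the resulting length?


Input: acecbdd
Stack-based adjacent duplicate removal:
  Read 'a': push. Stack: a
  Read 'c': push. Stack: ac
  Read 'e': push. Stack: ace
  Read 'c': push. Stack: acec
  Read 'b': push. Stack: acecb
  Read 'd': push. Stack: acecbd
  Read 'd': matches stack top 'd' => pop. Stack: acecb
Final stack: "acecb" (length 5)

5


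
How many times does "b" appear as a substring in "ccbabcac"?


Searching for "b" in "ccbabcac"
Scanning each position:
  Position 0: "c" => no
  Position 1: "c" => no
  Position 2: "b" => MATCH
  Position 3: "a" => no
  Position 4: "b" => MATCH
  Position 5: "c" => no
  Position 6: "a" => no
  Position 7: "c" => no
Total occurrences: 2

2


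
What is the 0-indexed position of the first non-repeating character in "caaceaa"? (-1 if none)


Input: caaceaa
Character frequencies:
  'a': 4
  'c': 2
  'e': 1
Scanning left to right for freq == 1:
  Position 0 ('c'): freq=2, skip
  Position 1 ('a'): freq=4, skip
  Position 2 ('a'): freq=4, skip
  Position 3 ('c'): freq=2, skip
  Position 4 ('e'): unique! => answer = 4

4


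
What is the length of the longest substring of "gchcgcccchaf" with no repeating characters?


Input: "gchcgcccchaf"
Sliding window (track last position of each char):
  Position 0 ('g'): window [0,0] length 1 -- new best
  Position 1 ('c'): window [0,1] length 2 -- new best
  Position 2 ('h'): window [0,2] length 3 -- new best
  Position 3 ('c'): repeat (last at 1), move window start to 2
  Position 3 ('c'): window [2,3] length 2
  Position 4 ('g'): window [2,4] length 3
  Position 5 ('c'): repeat (last at 3), move window start to 4
  Position 5 ('c'): window [4,5] length 2
  Position 6 ('c'): repeat (last at 5), move window start to 6
  Position 6 ('c'): window [6,6] length 1
  Position 7 ('c'): repeat (last at 6), move window start to 7
  Position 7 ('c'): window [7,7] length 1
  Position 8 ('c'): repeat (last at 7), move window start to 8
  Position 8 ('c'): window [8,8] length 1
  Position 9 ('h'): window [8,9] length 2
  Position 10 ('a'): window [8,10] length 3
  Position 11 ('f'): window [8,11] length 4 -- new best
Longest substring with no repeats: "chaf" with length 4

4


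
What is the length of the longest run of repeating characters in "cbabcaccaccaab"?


Input: "cbabcaccaccaab"
Scanning for longest run:
  Position 1 ('b'): new char, reset run to 1
  Position 2 ('a'): new char, reset run to 1
  Position 3 ('b'): new char, reset run to 1
  Position 4 ('c'): new char, reset run to 1
  Position 5 ('a'): new char, reset run to 1
  Position 6 ('c'): new char, reset run to 1
  Position 7 ('c'): continues run of 'c', length=2
  Position 8 ('a'): new char, reset run to 1
  Position 9 ('c'): new char, reset run to 1
  Position 10 ('c'): continues run of 'c', length=2
  Position 11 ('a'): new char, reset run to 1
  Position 12 ('a'): continues run of 'a', length=2
  Position 13 ('b'): new char, reset run to 1
Longest run: 'c' with length 2

2


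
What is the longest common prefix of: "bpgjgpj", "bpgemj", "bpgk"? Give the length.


Words: bpgjgpj, bpgemj, bpgk
  Position 0: all 'b' => match
  Position 1: all 'p' => match
  Position 2: all 'g' => match
  Position 3: ('j', 'e', 'k') => mismatch, stop
LCP = "bpg" (length 3)

3


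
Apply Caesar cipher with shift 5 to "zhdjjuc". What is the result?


Caesar cipher: shift "zhdjjuc" by 5
  'z' (pos 25) + 5 = pos 4 = 'e'
  'h' (pos 7) + 5 = pos 12 = 'm'
  'd' (pos 3) + 5 = pos 8 = 'i'
  'j' (pos 9) + 5 = pos 14 = 'o'
  'j' (pos 9) + 5 = pos 14 = 'o'
  'u' (pos 20) + 5 = pos 25 = 'z'
  'c' (pos 2) + 5 = pos 7 = 'h'
Result: emioozh

emioozh


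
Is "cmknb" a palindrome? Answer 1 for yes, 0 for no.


Input: cmknb
Reversed: bnkmc
  Compare pos 0 ('c') with pos 4 ('b'): MISMATCH
  Compare pos 1 ('m') with pos 3 ('n'): MISMATCH
Result: not a palindrome

0


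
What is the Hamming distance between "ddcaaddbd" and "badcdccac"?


Comparing "ddcaaddbd" and "badcdccac" position by position:
  Position 0: 'd' vs 'b' => differ
  Position 1: 'd' vs 'a' => differ
  Position 2: 'c' vs 'd' => differ
  Position 3: 'a' vs 'c' => differ
  Position 4: 'a' vs 'd' => differ
  Position 5: 'd' vs 'c' => differ
  Position 6: 'd' vs 'c' => differ
  Position 7: 'b' vs 'a' => differ
  Position 8: 'd' vs 'c' => differ
Total differences (Hamming distance): 9

9


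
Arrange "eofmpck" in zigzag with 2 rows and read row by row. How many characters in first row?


Zigzag "eofmpck" into 2 rows:
Placing characters:
  'e' => row 0
  'o' => row 1
  'f' => row 0
  'm' => row 1
  'p' => row 0
  'c' => row 1
  'k' => row 0
Rows:
  Row 0: "efpk"
  Row 1: "omc"
First row length: 4

4


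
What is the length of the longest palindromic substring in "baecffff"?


Input: "baecffff"
Checking substrings for palindromes:
  [4:8] "ffff" (len 4) => palindrome
  [4:7] "fff" (len 3) => palindrome
  [5:8] "fff" (len 3) => palindrome
  [4:6] "ff" (len 2) => palindrome
  [5:7] "ff" (len 2) => palindrome
  [6:8] "ff" (len 2) => palindrome
Longest palindromic substring: "ffff" with length 4

4


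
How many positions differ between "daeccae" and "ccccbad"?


Comparing "daeccae" and "ccccbad" position by position:
  Position 0: 'd' vs 'c' => DIFFER
  Position 1: 'a' vs 'c' => DIFFER
  Position 2: 'e' vs 'c' => DIFFER
  Position 3: 'c' vs 'c' => same
  Position 4: 'c' vs 'b' => DIFFER
  Position 5: 'a' vs 'a' => same
  Position 6: 'e' vs 'd' => DIFFER
Positions that differ: 5

5


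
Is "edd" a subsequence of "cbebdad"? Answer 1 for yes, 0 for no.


Check if "edd" is a subsequence of "cbebdad"
Greedy scan:
  Position 0 ('c'): no match needed
  Position 1 ('b'): no match needed
  Position 2 ('e'): matches sub[0] = 'e'
  Position 3 ('b'): no match needed
  Position 4 ('d'): matches sub[1] = 'd'
  Position 5 ('a'): no match needed
  Position 6 ('d'): matches sub[2] = 'd'
All 3 characters matched => is a subsequence

1


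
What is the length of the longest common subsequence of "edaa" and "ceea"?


LCS of "edaa" and "ceea"
DP table:
           c    e    e    a
      0    0    0    0    0
  e   0    0    1    1    1
  d   0    0    1    1    1
  a   0    0    1    1    2
  a   0    0    1    1    2
LCS length = dp[4][4] = 2

2


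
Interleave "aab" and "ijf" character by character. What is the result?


Interleaving "aab" and "ijf":
  Position 0: 'a' from first, 'i' from second => "ai"
  Position 1: 'a' from first, 'j' from second => "aj"
  Position 2: 'b' from first, 'f' from second => "bf"
Result: aiajbf

aiajbf


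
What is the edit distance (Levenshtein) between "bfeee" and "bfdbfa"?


Computing edit distance: "bfeee" -> "bfdbfa"
DP table:
           b    f    d    b    f    a
      0    1    2    3    4    5    6
  b   1    0    1    2    3    4    5
  f   2    1    0    1    2    3    4
  e   3    2    1    1    2    3    4
  e   4    3    2    2    2    3    4
  e   5    4    3    3    3    3    4
Edit distance = dp[5][6] = 4

4


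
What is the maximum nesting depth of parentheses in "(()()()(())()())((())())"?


Input: "(()()()(())()())((())())"
Tracking depth:
  Position 0 '(': depth becomes 1
  Position 1 '(': depth becomes 2
  Position 2 ')': depth becomes 1
  Position 3 '(': depth becomes 2
  Position 4 ')': depth becomes 1
  Position 5 '(': depth becomes 2
  Position 6 ')': depth becomes 1
  Position 7 '(': depth becomes 2
  Position 8 '(': depth becomes 3
  Position 9 ')': depth becomes 2
  Position 10 ')': depth becomes 1
  Position 11 '(': depth becomes 2
  Position 12 ')': depth becomes 1
  Position 13 '(': depth becomes 2
  Position 14 ')': depth becomes 1
  Position 15 ')': depth becomes 0
  Position 16 '(': depth becomes 1
  Position 17 '(': depth becomes 2
  Position 18 '(': depth becomes 3
  Position 19 ')': depth becomes 2
  Position 20 ')': depth becomes 1
  Position 21 '(': depth becomes 2
  Position 22 ')': depth becomes 1
  Position 23 ')': depth becomes 0
Maximum depth reached: 3

3


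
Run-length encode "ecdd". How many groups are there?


Input: ecdd
Scanning for consecutive runs:
  Group 1: 'e' x 1 (positions 0-0)
  Group 2: 'c' x 1 (positions 1-1)
  Group 3: 'd' x 2 (positions 2-3)
Total groups: 3

3


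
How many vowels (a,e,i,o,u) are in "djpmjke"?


Input: djpmjke
Checking each character:
  'd' at position 0: consonant
  'j' at position 1: consonant
  'p' at position 2: consonant
  'm' at position 3: consonant
  'j' at position 4: consonant
  'k' at position 5: consonant
  'e' at position 6: vowel (running total: 1)
Total vowels: 1

1


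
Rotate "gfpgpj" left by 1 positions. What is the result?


Input: "gfpgpj", rotate left by 1
First 1 characters: "g"
Remaining characters: "fpgpj"
Concatenate remaining + first: "fpgpj" + "g" = "fpgpjg"

fpgpjg


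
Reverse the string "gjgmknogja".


Input: gjgmknogja
Reading characters right to left:
  Position 9: 'a'
  Position 8: 'j'
  Position 7: 'g'
  Position 6: 'o'
  Position 5: 'n'
  Position 4: 'k'
  Position 3: 'm'
  Position 2: 'g'
  Position 1: 'j'
  Position 0: 'g'
Reversed: ajgonkmgjg

ajgonkmgjg


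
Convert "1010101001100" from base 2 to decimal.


Input: "1010101001100" in base 2
Positional expansion:
  Digit '1' (value 1) x 2^12 = 4096
  Digit '0' (value 0) x 2^11 = 0
  Digit '1' (value 1) x 2^10 = 1024
  Digit '0' (value 0) x 2^9 = 0
  Digit '1' (value 1) x 2^8 = 256
  Digit '0' (value 0) x 2^7 = 0
  Digit '1' (value 1) x 2^6 = 64
  Digit '0' (value 0) x 2^5 = 0
  Digit '0' (value 0) x 2^4 = 0
  Digit '1' (value 1) x 2^3 = 8
  Digit '1' (value 1) x 2^2 = 4
  Digit '0' (value 0) x 2^1 = 0
  Digit '0' (value 0) x 2^0 = 0
Sum = 5452

5452


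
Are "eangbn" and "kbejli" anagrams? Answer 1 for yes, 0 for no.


Strings: "eangbn", "kbejli"
Sorted first:  abegnn
Sorted second: beijkl
Differ at position 0: 'a' vs 'b' => not anagrams

0


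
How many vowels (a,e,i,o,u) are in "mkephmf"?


Input: mkephmf
Checking each character:
  'm' at position 0: consonant
  'k' at position 1: consonant
  'e' at position 2: vowel (running total: 1)
  'p' at position 3: consonant
  'h' at position 4: consonant
  'm' at position 5: consonant
  'f' at position 6: consonant
Total vowels: 1

1


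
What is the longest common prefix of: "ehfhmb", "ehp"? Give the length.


Words: ehfhmb, ehp
  Position 0: all 'e' => match
  Position 1: all 'h' => match
  Position 2: ('f', 'p') => mismatch, stop
LCP = "eh" (length 2)

2


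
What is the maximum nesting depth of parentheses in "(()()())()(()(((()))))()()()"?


Input: "(()()())()(()(((()))))()()()"
Tracking depth:
  Position 0 '(': depth becomes 1
  Position 1 '(': depth becomes 2
  Position 2 ')': depth becomes 1
  Position 3 '(': depth becomes 2
  Position 4 ')': depth becomes 1
  Position 5 '(': depth becomes 2
  Position 6 ')': depth becomes 1
  Position 7 ')': depth becomes 0
  Position 8 '(': depth becomes 1
  Position 9 ')': depth becomes 0
  Position 10 '(': depth becomes 1
  Position 11 '(': depth becomes 2
  Position 12 ')': depth becomes 1
  Position 13 '(': depth becomes 2
  Position 14 '(': depth becomes 3
  Position 15 '(': depth becomes 4
  Position 16 '(': depth becomes 5
  Position 17 ')': depth becomes 4
  Position 18 ')': depth becomes 3
  Position 19 ')': depth becomes 2
  Position 20 ')': depth becomes 1
  Position 21 ')': depth becomes 0
  Position 22 '(': depth becomes 1
  Position 23 ')': depth becomes 0
  Position 24 '(': depth becomes 1
  Position 25 ')': depth becomes 0
  Position 26 '(': depth becomes 1
  Position 27 ')': depth becomes 0
Maximum depth reached: 5

5


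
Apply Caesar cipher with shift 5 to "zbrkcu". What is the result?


Caesar cipher: shift "zbrkcu" by 5
  'z' (pos 25) + 5 = pos 4 = 'e'
  'b' (pos 1) + 5 = pos 6 = 'g'
  'r' (pos 17) + 5 = pos 22 = 'w'
  'k' (pos 10) + 5 = pos 15 = 'p'
  'c' (pos 2) + 5 = pos 7 = 'h'
  'u' (pos 20) + 5 = pos 25 = 'z'
Result: egwphz

egwphz


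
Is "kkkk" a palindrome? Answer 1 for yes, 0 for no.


Input: kkkk
Reversed: kkkk
  Compare pos 0 ('k') with pos 3 ('k'): match
  Compare pos 1 ('k') with pos 2 ('k'): match
Result: palindrome

1


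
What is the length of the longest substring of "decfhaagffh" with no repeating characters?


Input: "decfhaagffh"
Sliding window (track last position of each char):
  Position 0 ('d'): window [0,0] length 1 -- new best
  Position 1 ('e'): window [0,1] length 2 -- new best
  Position 2 ('c'): window [0,2] length 3 -- new best
  Position 3 ('f'): window [0,3] length 4 -- new best
  Position 4 ('h'): window [0,4] length 5 -- new best
  Position 5 ('a'): window [0,5] length 6 -- new best
  Position 6 ('a'): repeat (last at 5), move window start to 6
  Position 6 ('a'): window [6,6] length 1
  Position 7 ('g'): window [6,7] length 2
  Position 8 ('f'): window [6,8] length 3
  Position 9 ('f'): repeat (last at 8), move window start to 9
  Position 9 ('f'): window [9,9] length 1
  Position 10 ('h'): window [9,10] length 2
Longest substring with no repeats: "decfha" with length 6

6


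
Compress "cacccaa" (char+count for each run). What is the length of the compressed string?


Input: cacccaa
Runs:
  'c' x 1 => "c1"
  'a' x 1 => "a1"
  'c' x 3 => "c3"
  'a' x 2 => "a2"
Compressed: "c1a1c3a2"
Compressed length: 8

8


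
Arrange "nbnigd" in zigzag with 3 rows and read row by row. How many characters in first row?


Zigzag "nbnigd" into 3 rows:
Placing characters:
  'n' => row 0
  'b' => row 1
  'n' => row 2
  'i' => row 1
  'g' => row 0
  'd' => row 1
Rows:
  Row 0: "ng"
  Row 1: "bid"
  Row 2: "n"
First row length: 2

2


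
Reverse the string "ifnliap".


Input: ifnliap
Reading characters right to left:
  Position 6: 'p'
  Position 5: 'a'
  Position 4: 'i'
  Position 3: 'l'
  Position 2: 'n'
  Position 1: 'f'
  Position 0: 'i'
Reversed: pailnfi

pailnfi


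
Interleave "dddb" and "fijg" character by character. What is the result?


Interleaving "dddb" and "fijg":
  Position 0: 'd' from first, 'f' from second => "df"
  Position 1: 'd' from first, 'i' from second => "di"
  Position 2: 'd' from first, 'j' from second => "dj"
  Position 3: 'b' from first, 'g' from second => "bg"
Result: dfdidjbg

dfdidjbg


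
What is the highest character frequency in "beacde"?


Input: beacde
Character counts:
  'a': 1
  'b': 1
  'c': 1
  'd': 1
  'e': 2
Maximum frequency: 2

2


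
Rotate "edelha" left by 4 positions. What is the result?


Input: "edelha", rotate left by 4
First 4 characters: "edel"
Remaining characters: "ha"
Concatenate remaining + first: "ha" + "edel" = "haedel"

haedel


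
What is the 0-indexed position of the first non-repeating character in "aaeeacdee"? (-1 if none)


Input: aaeeacdee
Character frequencies:
  'a': 3
  'c': 1
  'd': 1
  'e': 4
Scanning left to right for freq == 1:
  Position 0 ('a'): freq=3, skip
  Position 1 ('a'): freq=3, skip
  Position 2 ('e'): freq=4, skip
  Position 3 ('e'): freq=4, skip
  Position 4 ('a'): freq=3, skip
  Position 5 ('c'): unique! => answer = 5

5


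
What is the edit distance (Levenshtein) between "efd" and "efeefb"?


Computing edit distance: "efd" -> "efeefb"
DP table:
           e    f    e    e    f    b
      0    1    2    3    4    5    6
  e   1    0    1    2    3    4    5
  f   2    1    0    1    2    3    4
  d   3    2    1    1    2    3    4
Edit distance = dp[3][6] = 4

4


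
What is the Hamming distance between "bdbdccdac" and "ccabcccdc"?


Comparing "bdbdccdac" and "ccabcccdc" position by position:
  Position 0: 'b' vs 'c' => differ
  Position 1: 'd' vs 'c' => differ
  Position 2: 'b' vs 'a' => differ
  Position 3: 'd' vs 'b' => differ
  Position 4: 'c' vs 'c' => same
  Position 5: 'c' vs 'c' => same
  Position 6: 'd' vs 'c' => differ
  Position 7: 'a' vs 'd' => differ
  Position 8: 'c' vs 'c' => same
Total differences (Hamming distance): 6

6


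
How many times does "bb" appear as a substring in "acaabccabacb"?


Searching for "bb" in "acaabccabacb"
Scanning each position:
  Position 0: "ac" => no
  Position 1: "ca" => no
  Position 2: "aa" => no
  Position 3: "ab" => no
  Position 4: "bc" => no
  Position 5: "cc" => no
  Position 6: "ca" => no
  Position 7: "ab" => no
  Position 8: "ba" => no
  Position 9: "ac" => no
  Position 10: "cb" => no
Total occurrences: 0

0


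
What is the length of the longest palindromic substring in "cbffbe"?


Input: "cbffbe"
Checking substrings for palindromes:
  [1:5] "bffb" (len 4) => palindrome
  [2:4] "ff" (len 2) => palindrome
Longest palindromic substring: "bffb" with length 4

4


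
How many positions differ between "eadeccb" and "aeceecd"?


Comparing "eadeccb" and "aeceecd" position by position:
  Position 0: 'e' vs 'a' => DIFFER
  Position 1: 'a' vs 'e' => DIFFER
  Position 2: 'd' vs 'c' => DIFFER
  Position 3: 'e' vs 'e' => same
  Position 4: 'c' vs 'e' => DIFFER
  Position 5: 'c' vs 'c' => same
  Position 6: 'b' vs 'd' => DIFFER
Positions that differ: 5

5


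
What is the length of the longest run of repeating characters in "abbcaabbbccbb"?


Input: "abbcaabbbccbb"
Scanning for longest run:
  Position 1 ('b'): new char, reset run to 1
  Position 2 ('b'): continues run of 'b', length=2
  Position 3 ('c'): new char, reset run to 1
  Position 4 ('a'): new char, reset run to 1
  Position 5 ('a'): continues run of 'a', length=2
  Position 6 ('b'): new char, reset run to 1
  Position 7 ('b'): continues run of 'b', length=2
  Position 8 ('b'): continues run of 'b', length=3
  Position 9 ('c'): new char, reset run to 1
  Position 10 ('c'): continues run of 'c', length=2
  Position 11 ('b'): new char, reset run to 1
  Position 12 ('b'): continues run of 'b', length=2
Longest run: 'b' with length 3

3


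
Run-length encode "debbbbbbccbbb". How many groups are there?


Input: debbbbbbccbbb
Scanning for consecutive runs:
  Group 1: 'd' x 1 (positions 0-0)
  Group 2: 'e' x 1 (positions 1-1)
  Group 3: 'b' x 6 (positions 2-7)
  Group 4: 'c' x 2 (positions 8-9)
  Group 5: 'b' x 3 (positions 10-12)
Total groups: 5

5


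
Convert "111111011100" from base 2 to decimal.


Input: "111111011100" in base 2
Positional expansion:
  Digit '1' (value 1) x 2^11 = 2048
  Digit '1' (value 1) x 2^10 = 1024
  Digit '1' (value 1) x 2^9 = 512
  Digit '1' (value 1) x 2^8 = 256
  Digit '1' (value 1) x 2^7 = 128
  Digit '1' (value 1) x 2^6 = 64
  Digit '0' (value 0) x 2^5 = 0
  Digit '1' (value 1) x 2^4 = 16
  Digit '1' (value 1) x 2^3 = 8
  Digit '1' (value 1) x 2^2 = 4
  Digit '0' (value 0) x 2^1 = 0
  Digit '0' (value 0) x 2^0 = 0
Sum = 4060

4060


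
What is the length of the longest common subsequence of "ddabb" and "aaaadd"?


LCS of "ddabb" and "aaaadd"
DP table:
           a    a    a    a    d    d
      0    0    0    0    0    0    0
  d   0    0    0    0    0    1    1
  d   0    0    0    0    0    1    2
  a   0    1    1    1    1    1    2
  b   0    1    1    1    1    1    2
  b   0    1    1    1    1    1    2
LCS length = dp[5][6] = 2

2


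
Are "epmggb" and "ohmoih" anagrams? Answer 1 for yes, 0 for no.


Strings: "epmggb", "ohmoih"
Sorted first:  beggmp
Sorted second: hhimoo
Differ at position 0: 'b' vs 'h' => not anagrams

0


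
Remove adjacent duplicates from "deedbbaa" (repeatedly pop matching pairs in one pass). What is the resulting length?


Input: deedbbaa
Stack-based adjacent duplicate removal:
  Read 'd': push. Stack: d
  Read 'e': push. Stack: de
  Read 'e': matches stack top 'e' => pop. Stack: d
  Read 'd': matches stack top 'd' => pop. Stack: (empty)
  Read 'b': push. Stack: b
  Read 'b': matches stack top 'b' => pop. Stack: (empty)
  Read 'a': push. Stack: a
  Read 'a': matches stack top 'a' => pop. Stack: (empty)
Final stack: "" (length 0)

0


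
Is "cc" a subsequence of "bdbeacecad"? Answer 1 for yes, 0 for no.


Check if "cc" is a subsequence of "bdbeacecad"
Greedy scan:
  Position 0 ('b'): no match needed
  Position 1 ('d'): no match needed
  Position 2 ('b'): no match needed
  Position 3 ('e'): no match needed
  Position 4 ('a'): no match needed
  Position 5 ('c'): matches sub[0] = 'c'
  Position 6 ('e'): no match needed
  Position 7 ('c'): matches sub[1] = 'c'
  Position 8 ('a'): no match needed
  Position 9 ('d'): no match needed
All 2 characters matched => is a subsequence

1


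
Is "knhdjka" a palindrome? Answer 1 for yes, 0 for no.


Input: knhdjka
Reversed: akjdhnk
  Compare pos 0 ('k') with pos 6 ('a'): MISMATCH
  Compare pos 1 ('n') with pos 5 ('k'): MISMATCH
  Compare pos 2 ('h') with pos 4 ('j'): MISMATCH
Result: not a palindrome

0


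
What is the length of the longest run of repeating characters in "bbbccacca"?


Input: "bbbccacca"
Scanning for longest run:
  Position 1 ('b'): continues run of 'b', length=2
  Position 2 ('b'): continues run of 'b', length=3
  Position 3 ('c'): new char, reset run to 1
  Position 4 ('c'): continues run of 'c', length=2
  Position 5 ('a'): new char, reset run to 1
  Position 6 ('c'): new char, reset run to 1
  Position 7 ('c'): continues run of 'c', length=2
  Position 8 ('a'): new char, reset run to 1
Longest run: 'b' with length 3

3


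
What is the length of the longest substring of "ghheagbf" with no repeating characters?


Input: "ghheagbf"
Sliding window (track last position of each char):
  Position 0 ('g'): window [0,0] length 1 -- new best
  Position 1 ('h'): window [0,1] length 2 -- new best
  Position 2 ('h'): repeat (last at 1), move window start to 2
  Position 2 ('h'): window [2,2] length 1
  Position 3 ('e'): window [2,3] length 2
  Position 4 ('a'): window [2,4] length 3 -- new best
  Position 5 ('g'): window [2,5] length 4 -- new best
  Position 6 ('b'): window [2,6] length 5 -- new best
  Position 7 ('f'): window [2,7] length 6 -- new best
Longest substring with no repeats: "heagbf" with length 6

6


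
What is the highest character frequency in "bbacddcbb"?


Input: bbacddcbb
Character counts:
  'a': 1
  'b': 4
  'c': 2
  'd': 2
Maximum frequency: 4

4


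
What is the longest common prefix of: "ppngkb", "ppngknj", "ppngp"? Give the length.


Words: ppngkb, ppngknj, ppngp
  Position 0: all 'p' => match
  Position 1: all 'p' => match
  Position 2: all 'n' => match
  Position 3: all 'g' => match
  Position 4: ('k', 'k', 'p') => mismatch, stop
LCP = "ppng" (length 4)

4


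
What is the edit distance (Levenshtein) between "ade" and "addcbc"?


Computing edit distance: "ade" -> "addcbc"
DP table:
           a    d    d    c    b    c
      0    1    2    3    4    5    6
  a   1    0    1    2    3    4    5
  d   2    1    0    1    2    3    4
  e   3    2    1    1    2    3    4
Edit distance = dp[3][6] = 4

4


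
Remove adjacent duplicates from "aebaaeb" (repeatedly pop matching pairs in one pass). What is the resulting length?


Input: aebaaeb
Stack-based adjacent duplicate removal:
  Read 'a': push. Stack: a
  Read 'e': push. Stack: ae
  Read 'b': push. Stack: aeb
  Read 'a': push. Stack: aeba
  Read 'a': matches stack top 'a' => pop. Stack: aeb
  Read 'e': push. Stack: aebe
  Read 'b': push. Stack: aebeb
Final stack: "aebeb" (length 5)

5


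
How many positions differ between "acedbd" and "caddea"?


Comparing "acedbd" and "caddea" position by position:
  Position 0: 'a' vs 'c' => DIFFER
  Position 1: 'c' vs 'a' => DIFFER
  Position 2: 'e' vs 'd' => DIFFER
  Position 3: 'd' vs 'd' => same
  Position 4: 'b' vs 'e' => DIFFER
  Position 5: 'd' vs 'a' => DIFFER
Positions that differ: 5

5


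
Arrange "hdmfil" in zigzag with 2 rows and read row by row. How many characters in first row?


Zigzag "hdmfil" into 2 rows:
Placing characters:
  'h' => row 0
  'd' => row 1
  'm' => row 0
  'f' => row 1
  'i' => row 0
  'l' => row 1
Rows:
  Row 0: "hmi"
  Row 1: "dfl"
First row length: 3

3


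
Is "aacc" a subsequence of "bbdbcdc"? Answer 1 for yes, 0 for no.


Check if "aacc" is a subsequence of "bbdbcdc"
Greedy scan:
  Position 0 ('b'): no match needed
  Position 1 ('b'): no match needed
  Position 2 ('d'): no match needed
  Position 3 ('b'): no match needed
  Position 4 ('c'): no match needed
  Position 5 ('d'): no match needed
  Position 6 ('c'): no match needed
Only matched 0/4 characters => not a subsequence

0


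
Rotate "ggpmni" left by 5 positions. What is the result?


Input: "ggpmni", rotate left by 5
First 5 characters: "ggpmn"
Remaining characters: "i"
Concatenate remaining + first: "i" + "ggpmn" = "iggpmn"

iggpmn


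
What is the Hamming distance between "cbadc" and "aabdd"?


Comparing "cbadc" and "aabdd" position by position:
  Position 0: 'c' vs 'a' => differ
  Position 1: 'b' vs 'a' => differ
  Position 2: 'a' vs 'b' => differ
  Position 3: 'd' vs 'd' => same
  Position 4: 'c' vs 'd' => differ
Total differences (Hamming distance): 4

4


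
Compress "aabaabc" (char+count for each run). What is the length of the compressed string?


Input: aabaabc
Runs:
  'a' x 2 => "a2"
  'b' x 1 => "b1"
  'a' x 2 => "a2"
  'b' x 1 => "b1"
  'c' x 1 => "c1"
Compressed: "a2b1a2b1c1"
Compressed length: 10

10


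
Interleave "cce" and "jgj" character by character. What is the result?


Interleaving "cce" and "jgj":
  Position 0: 'c' from first, 'j' from second => "cj"
  Position 1: 'c' from first, 'g' from second => "cg"
  Position 2: 'e' from first, 'j' from second => "ej"
Result: cjcgej

cjcgej


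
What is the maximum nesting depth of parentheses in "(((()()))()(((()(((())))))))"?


Input: "(((()()))()(((()(((())))))))"
Tracking depth:
  Position 0 '(': depth becomes 1
  Position 1 '(': depth becomes 2
  Position 2 '(': depth becomes 3
  Position 3 '(': depth becomes 4
  Position 4 ')': depth becomes 3
  Position 5 '(': depth becomes 4
  Position 6 ')': depth becomes 3
  Position 7 ')': depth becomes 2
  Position 8 ')': depth becomes 1
  Position 9 '(': depth becomes 2
  Position 10 ')': depth becomes 1
  Position 11 '(': depth becomes 2
  Position 12 '(': depth becomes 3
  Position 13 '(': depth becomes 4
  Position 14 '(': depth becomes 5
  Position 15 ')': depth becomes 4
  Position 16 '(': depth becomes 5
  Position 17 '(': depth becomes 6
  Position 18 '(': depth becomes 7
  Position 19 '(': depth becomes 8
  Position 20 ')': depth becomes 7
  Position 21 ')': depth becomes 6
  Position 22 ')': depth becomes 5
  Position 23 ')': depth becomes 4
  Position 24 ')': depth becomes 3
  Position 25 ')': depth becomes 2
  Position 26 ')': depth becomes 1
  Position 27 ')': depth becomes 0
Maximum depth reached: 8

8
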